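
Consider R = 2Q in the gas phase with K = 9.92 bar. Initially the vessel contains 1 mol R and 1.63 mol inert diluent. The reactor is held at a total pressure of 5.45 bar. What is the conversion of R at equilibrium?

Basis: 1 mol R initially; let X = conversion of R. Extent ξ = X.
Moles: n_R = 1 − X; n_Q = 2X; n_I = 1.63 (inert).
Summing: n_T = 2.63 + X.
y_i = n_i/n_T, p_i = y_i·P. K = p_Q^2 / (p_R).
Equating to 9.92 bar and solving on 0 < X < 1: X = 0.687.

X = 0.687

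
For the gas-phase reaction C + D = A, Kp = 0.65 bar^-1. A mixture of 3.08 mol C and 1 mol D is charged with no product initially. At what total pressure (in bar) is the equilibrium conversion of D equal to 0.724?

Basis: 1 mol D initially; let X = conversion of D. Extent ξ = X.
At extent ξ: n_C = 3.08 − X; n_D = 1 − X; n_A = X.
n_T = Σnᵢ = 4.08 − X.
Kp = p_A / (p_C p_D) with p_i = (n_i/n_T)·P.
At X = 0.724: the mole-fraction product g(X) = Π y_i^ν_i = 3.737. Since Kp = g(X)·P^{-1}, P = (g/Kp)^(1/1) = (3.737/0.65)^(1/1) = 5.75 bar.

P = 5.75 bar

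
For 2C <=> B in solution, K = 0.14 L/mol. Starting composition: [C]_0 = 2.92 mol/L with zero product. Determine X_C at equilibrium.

X = 0.348

Let X = conversion of C; extent ξ = 2.92X/2 mol/L.
Concentrations: [C] = 2.92 − 2.92X; [B] = 1.46X.
K = [B] / ([C]^2).
Equating to 0.14 L/mol: the physical root is X = 0.348.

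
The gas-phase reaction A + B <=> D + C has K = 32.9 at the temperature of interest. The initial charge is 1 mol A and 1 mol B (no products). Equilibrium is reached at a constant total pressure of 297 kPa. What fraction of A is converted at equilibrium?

X = 0.852

Let X = conversion of A (basis 1 mol A); extent of reaction ξ = X.
Moles: n_A = 1 − X; n_B = 1 − X; n_D = X; n_C = X.
Total moles n_T = 2 (Δν = 0, constant).
y_i = n_i/n_T, p_i = y_i·P. K = p_D p_C / (p_A p_B).
This yields a degree-2 equation in X; solving on (0,1), X = 0.852.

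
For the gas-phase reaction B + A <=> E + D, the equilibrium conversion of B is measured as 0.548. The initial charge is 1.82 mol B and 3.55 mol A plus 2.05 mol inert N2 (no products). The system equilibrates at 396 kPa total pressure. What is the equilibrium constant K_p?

K_p = 0.474

Let X = conversion of B (basis 1.82 mol B); extent of reaction ξ = 1.82X.
Mole table: n_B = 1.82 − 1.82X; n_A = 3.55 − 1.82X; n_E = 1.82X; n_D = 1.82X; n_I = 2.05 (inert).
Since Δν = 0, n_T = 7.42 throughout.
At X = 0.548: n_B = 0.823, n_A = 2.55, n_E = 0.997, n_D = 0.997, n_T = 7.42.
p_i = (n_i/n_T)·P. K_p = p_E p_D / (p_B p_A) = 0.474.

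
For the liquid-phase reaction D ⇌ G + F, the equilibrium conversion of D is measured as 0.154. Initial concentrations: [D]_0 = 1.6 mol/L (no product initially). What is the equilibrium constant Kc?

Let X = conversion of D.
Concentrations: [D] = 1.6 − 1.6X; [G] = 1.6X; [F] = 1.6X.
At X = 0.154: [D] = 1.35, [G] = 0.246, [F] = 0.246.
Kc = [G] [F] / ([D]) = 0.0449 mol/L.

Kc = 0.0449 mol/L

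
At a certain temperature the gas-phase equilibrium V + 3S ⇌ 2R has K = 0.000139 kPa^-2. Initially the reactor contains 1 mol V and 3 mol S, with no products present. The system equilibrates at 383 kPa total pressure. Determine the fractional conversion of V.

Let X = conversion of V (basis 1 mol V); extent of reaction ξ = X.
Species balance: n_V = 1 − X; n_S = 3 − 3X; n_R = 2X.
n_T = Σnᵢ = 4 − 2X.
With p_i = (n_i/n_T)P, K = p_R^2 / (p_V p_S^3).
Substituting and setting equal to 0.000139 kPa^-2 gives a polynomial in X; the root in (0,1) is X = 0.618.

X = 0.618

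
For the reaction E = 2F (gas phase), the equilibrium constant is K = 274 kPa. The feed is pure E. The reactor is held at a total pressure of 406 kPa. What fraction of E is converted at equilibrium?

X = 0.380

Basis: 1 mol E initially; let X = conversion of E. Extent ξ = X.
Mole table: n_E = 1 − X; n_F = 2X.
Total moles n_T = 1 + X.
Mole fractions y_i = n_i/n_T; K = p_F^2 / (p_E) with p_i = y_i·P.
This yields a degree-2 equation in X; solving on (0,1), X = 0.380.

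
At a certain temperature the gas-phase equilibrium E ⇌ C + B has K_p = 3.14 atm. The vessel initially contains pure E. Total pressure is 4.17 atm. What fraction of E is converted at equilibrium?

X = 0.655

Basis: 1 mol E initially; let X = conversion of E. Extent ξ = X.
Moles: n_E = 1 − X; n_C = X; n_B = X.
Summing: n_T = 1 + X.
y_i = n_i/n_T, p_i = y_i·P. K_p = p_C p_B / (p_E).
Setting this equal to 3.14 atm and taking the physical root (0 < X < 1) gives X = 0.655.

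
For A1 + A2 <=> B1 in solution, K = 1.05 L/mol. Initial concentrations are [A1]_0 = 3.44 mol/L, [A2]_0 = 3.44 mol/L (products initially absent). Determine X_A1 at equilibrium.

Let X = conversion of A1; extent ξ = 3.44·X mol/L.
Concentrations: [A1] = 3.44 − 3.44X; [A2] = 3.44 − 3.44X; [B1] = 3.44X.
K = [B1] / ([A1] [A2]).
Equating to 1.05 L/mol: the physical root is X = 0.594.

X = 0.594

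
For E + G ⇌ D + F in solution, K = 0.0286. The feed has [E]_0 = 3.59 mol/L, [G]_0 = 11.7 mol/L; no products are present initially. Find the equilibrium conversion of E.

Let X = conversion of E; extent ξ = 3.59·X mol/L.
Concentrations: [E] = 3.59 − 3.59X; [G] = 11.7 − 3.59X; [D] = 3.59X; [F] = 3.59X.
K = [D] [F] / ([E] [G]).
Equating to 0.0286: the physical root is X = 0.253.

X = 0.253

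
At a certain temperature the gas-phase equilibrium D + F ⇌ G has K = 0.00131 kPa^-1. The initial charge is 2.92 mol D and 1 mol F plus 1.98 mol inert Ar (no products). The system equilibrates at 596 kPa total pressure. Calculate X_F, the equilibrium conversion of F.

Let X = conversion of F (basis 1 mol F); extent of reaction ξ = X.
Species balance: n_D = 2.92 − X; n_F = 1 − X; n_G = X; n_I = 1.98 (inert).
Total moles n_T = 5.9 − X.
With p_i = (n_i/n_T)P, K = p_G / (p_D p_F).
Equating to 0.00131 kPa^-1 and solving on 0 < X < 1: X = 0.269.

X = 0.269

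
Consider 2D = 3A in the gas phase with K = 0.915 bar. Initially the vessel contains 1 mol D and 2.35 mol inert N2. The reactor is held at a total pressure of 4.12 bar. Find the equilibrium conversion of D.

X = 0.426

Let X = conversion of D (basis 1 mol D); extent of reaction ξ = 0.5X.
Mole table: n_D = 1 − X; n_A = 1.5X; n_I = 2.35 (inert).
Summing: n_T = 3.35 + 0.5X.
y_i = n_i/n_T, p_i = y_i·P. K = p_A^3 / (p_D^2).
Equating to 0.915 bar and solving on 0 < X < 1: X = 0.426.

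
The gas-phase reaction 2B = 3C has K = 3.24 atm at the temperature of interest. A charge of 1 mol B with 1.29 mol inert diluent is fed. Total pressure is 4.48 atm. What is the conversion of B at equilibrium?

X = 0.509

Let X = conversion of B (basis 1 mol B); extent of reaction ξ = 0.5X.
At extent ξ: n_B = 1 − X; n_C = 1.5X; n_I = 1.29 (inert).
Summing: n_T = 2.29 + 0.5X.
With p_i = (n_i/n_T)P, K = p_C^3 / (p_B^2).
Setting this equal to 3.24 atm and taking the physical root (0 < X < 1) gives X = 0.509.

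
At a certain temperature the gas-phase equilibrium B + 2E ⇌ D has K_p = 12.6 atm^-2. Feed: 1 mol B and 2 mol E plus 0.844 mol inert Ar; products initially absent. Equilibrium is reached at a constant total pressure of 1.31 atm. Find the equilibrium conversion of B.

X = 0.635

Let X = conversion of B (basis 1 mol B); extent of reaction ξ = X.
Moles: n_B = 1 − X; n_E = 2 − 2X; n_D = X; n_I = 0.844 (inert).
n_T = Σnᵢ = 3.84 − 2X.
y_i = n_i/n_T, p_i = y_i·P. K_p = p_D / (p_B p_E^2).
Equating to 12.6 atm^-2 and solving on 0 < X < 1: X = 0.635.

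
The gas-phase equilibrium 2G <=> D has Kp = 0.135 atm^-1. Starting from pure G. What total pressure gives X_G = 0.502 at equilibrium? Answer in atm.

Basis: 1 mol G initially; let X = conversion of G. Extent ξ = 0.5X.
Moles: n_G = 1 − X; n_D = 0.5X.
n_T = Σnᵢ = 1 − 0.5X.
Kp = p_D / (p_G^2) with p_i = (n_i/n_T)·P.
At X = 0.502: the mole-fraction product g(X) = Π y_i^ν_i = 0.758. Since Kp = g(X)·P^{-1}, P = (g/Kp)^(1/1) = (0.758/0.135)^(1/1) = 5.62 atm.

P = 5.62 atm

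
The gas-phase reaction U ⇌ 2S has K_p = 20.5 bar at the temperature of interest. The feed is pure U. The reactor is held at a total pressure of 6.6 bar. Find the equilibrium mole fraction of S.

Let X = conversion of U (basis 1 mol U); extent of reaction ξ = X.
Species balance: n_U = 1 − X; n_S = 2X.
Summing: n_T = 1 + X.
Mole fractions y_i = n_i/n_T; K_p = p_S^2 / (p_U) with p_i = y_i·P.
Setting this equal to 20.5 bar and taking the physical root (0 < X < 1) gives X = 0.661.
Then n_S = 1.32, n_T = 1.66, so y_S = 0.796.

y_S = 0.796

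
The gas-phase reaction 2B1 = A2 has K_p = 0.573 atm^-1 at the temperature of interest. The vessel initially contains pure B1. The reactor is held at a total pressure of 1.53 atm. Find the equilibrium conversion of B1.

X = 0.529

Let X = conversion of B1 (basis 1 mol B1); extent of reaction ξ = 0.5X.
Species balance: n_B1 = 1 − X; n_A2 = 0.5X.
Total moles n_T = 1 − 0.5X.
y_i = n_i/n_T, p_i = y_i·P. K_p = p_A2 / (p_B1^2).
Setting this equal to 0.573 atm^-1 and taking the physical root (0 < X < 1) gives X = 0.529.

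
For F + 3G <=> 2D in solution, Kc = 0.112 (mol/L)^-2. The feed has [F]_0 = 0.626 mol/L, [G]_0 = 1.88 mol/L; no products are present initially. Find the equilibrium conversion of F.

X = 0.282

Let X = conversion of F; extent ξ = 0.626·X mol/L.
Concentrations: [F] = 0.626 − 0.626X; [G] = 1.88 − 1.88X; [D] = 1.25X.
Kc = [D]^2 / ([F] [G]^3).
Solving Kc = 0.112 for X ∈ (0,1): X = 0.282.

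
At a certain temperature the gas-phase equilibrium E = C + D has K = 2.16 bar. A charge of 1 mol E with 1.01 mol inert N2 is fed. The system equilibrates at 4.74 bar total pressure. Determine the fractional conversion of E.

Take 1 mol E as basis and let X be its fractional conversion, so ξ = X.
Moles: n_E = 1 − X; n_C = X; n_D = X; n_I = 1.01 (inert).
Total moles n_T = 2.01 + X.
Mole fractions y_i = n_i/n_T; K = p_C p_D / (p_E) with p_i = y_i·P.
Substituting and setting equal to 2.16 bar gives a polynomial in X; the root in (0,1) is X = 0.651.

X = 0.651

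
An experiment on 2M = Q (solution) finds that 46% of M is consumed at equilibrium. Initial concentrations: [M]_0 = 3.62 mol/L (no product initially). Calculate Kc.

Kc = 0.218 L/mol

Let X = conversion of M.
Concentrations: [M] = 3.62 − 3.62X; [Q] = 1.81X.
At X = 0.46: [M] = 1.95, [Q] = 0.833.
Kc = [Q] / ([M]^2) = 0.218 L/mol.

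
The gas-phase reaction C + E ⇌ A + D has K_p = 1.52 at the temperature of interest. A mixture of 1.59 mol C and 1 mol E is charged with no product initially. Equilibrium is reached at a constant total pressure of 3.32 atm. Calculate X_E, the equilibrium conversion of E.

Basis: 1 mol E initially; let X = conversion of E. Extent ξ = X.
Moles: n_C = 1.59 − X; n_E = 1 − X; n_A = X; n_D = X.
n_T stays at 2.59 (no change in mole number).
With p_i = (n_i/n_T)P, K_p = p_A p_D / (p_C p_E).
This yields a degree-2 equation in X; solving on (0,1), X = 0.674.

X = 0.674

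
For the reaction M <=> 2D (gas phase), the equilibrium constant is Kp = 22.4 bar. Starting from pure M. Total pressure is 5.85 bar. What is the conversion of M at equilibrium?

Take 1 mol M as basis and let X be its fractional conversion, so ξ = X.
Species balance: n_M = 1 − X; n_D = 2X.
n_T = Σnᵢ = 1 + X.
Mole fractions y_i = n_i/n_T; Kp = p_D^2 / (p_M) with p_i = y_i·P.
Equating to 22.4 bar and solving on 0 < X < 1: X = 0.699.

X = 0.699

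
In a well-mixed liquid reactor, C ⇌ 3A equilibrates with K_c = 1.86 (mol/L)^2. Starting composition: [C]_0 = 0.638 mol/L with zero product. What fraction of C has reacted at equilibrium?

X = 0.453

Let X = conversion of C; extent ξ = 0.638·X mol/L.
Concentrations: [C] = 0.638 − 0.638X; [A] = 1.91X.
K_c = [A]^3 / ([C]).
Setting equal to 1.86 and solving for X on (0,1) gives X = 0.453.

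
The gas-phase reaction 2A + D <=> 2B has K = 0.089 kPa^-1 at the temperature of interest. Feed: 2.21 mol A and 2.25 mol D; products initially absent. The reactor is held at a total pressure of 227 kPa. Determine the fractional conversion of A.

Let X = conversion of A (basis 2.21 mol A); extent of reaction ξ = 1.1X.
Species balance: n_A = 2.21 − 2.21X; n_D = 2.25 − 1.1X; n_B = 2.21X.
n_T = Σnᵢ = 4.46 − 1.1X.
With p_i = (n_i/n_T)P, K = p_B^2 / (p_A^2 p_D).
This yields a degree-3 equation in X; solving on (0,1), X = 0.738.

X = 0.738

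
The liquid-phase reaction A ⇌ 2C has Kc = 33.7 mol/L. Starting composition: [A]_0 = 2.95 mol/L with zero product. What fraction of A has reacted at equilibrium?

Let X = conversion of A; extent ξ = 2.95·X mol/L.
Concentrations: [A] = 2.95 − 2.95X; [C] = 5.9X.
Kc = [C]^2 / ([A]).
Setting equal to 33.7 and solving for X on (0,1) gives X = 0.785.

X = 0.785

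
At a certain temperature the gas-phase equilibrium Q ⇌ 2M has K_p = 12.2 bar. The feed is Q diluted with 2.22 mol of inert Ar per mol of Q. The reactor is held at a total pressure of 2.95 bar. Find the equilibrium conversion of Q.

X = 0.834

Let X = conversion of Q (basis 1 mol Q); extent of reaction ξ = X.
Mole table: n_Q = 1 − X; n_M = 2X; n_I = 2.22 (inert).
Summing: n_T = 3.22 + X.
Mole fractions y_i = n_i/n_T; K_p = p_M^2 / (p_Q) with p_i = y_i·P.
Equating to 12.2 bar and solving on 0 < X < 1: X = 0.834.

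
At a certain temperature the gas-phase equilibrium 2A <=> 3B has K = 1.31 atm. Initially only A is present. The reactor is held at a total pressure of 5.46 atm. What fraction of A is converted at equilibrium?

X = 0.333

Let X = conversion of A (basis 1 mol A); extent of reaction ξ = 0.5X.
Moles: n_A = 1 − X; n_B = 1.5X.
Total moles n_T = 1 + 0.5X.
With p_i = (n_i/n_T)P, K = p_B^3 / (p_A^2).
Substituting and setting equal to 1.31 atm gives a polynomial in X; the root in (0,1) is X = 0.333.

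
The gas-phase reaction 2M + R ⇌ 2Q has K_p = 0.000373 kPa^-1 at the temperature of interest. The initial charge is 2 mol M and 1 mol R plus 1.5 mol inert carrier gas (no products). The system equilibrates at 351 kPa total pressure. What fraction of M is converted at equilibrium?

X = 0.139

Let X = conversion of M (basis 2 mol M); extent of reaction ξ = X.
At extent ξ: n_M = 2 − 2X; n_R = 1 − X; n_Q = 2X; n_I = 1.5 (inert).
Summing: n_T = 4.5 − X.
y_i = n_i/n_T, p_i = y_i·P. K_p = p_Q^2 / (p_M^2 p_R).
This yields a degree-3 equation in X; solving on (0,1), X = 0.139.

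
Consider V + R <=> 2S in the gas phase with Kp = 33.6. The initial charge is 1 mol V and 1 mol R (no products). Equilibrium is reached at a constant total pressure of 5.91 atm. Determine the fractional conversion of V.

Take 1 mol V as basis and let X be its fractional conversion, so ξ = X.
At extent ξ: n_V = 1 − X; n_R = 1 − X; n_S = 2X.
Since Δν = 0, n_T = 2 throughout.
Mole fractions y_i = n_i/n_T; Kp = p_S^2 / (p_V p_R) with p_i = y_i·P.
This yields a degree-2 equation in X; solving on (0,1), X = 0.743.

X = 0.743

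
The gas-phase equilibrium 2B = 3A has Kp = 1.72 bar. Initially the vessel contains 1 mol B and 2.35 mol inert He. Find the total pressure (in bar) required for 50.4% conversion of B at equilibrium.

Basis: 1 mol B initially; let X = conversion of B. Extent ξ = 0.5X.
Mole table: n_B = 1 − X; n_A = 1.5X; n_I = 2.35 (inert).
n_T = Σnᵢ = 3.35 + 0.5X.
Kp = p_A^3 / (p_B^2) with p_i = (n_i/n_T)·P.
At X = 0.504: the mole-fraction product g(X) = Π y_i^ν_i = 0.4876. Since Kp = g(X)·P^{1}, P = (Kp/g)^(1/1) = (1.72/0.4876)^(1/1) = 3.53 bar.

P = 3.53 bar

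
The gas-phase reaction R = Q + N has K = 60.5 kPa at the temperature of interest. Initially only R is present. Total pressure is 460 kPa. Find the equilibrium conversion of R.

Take 1 mol R as basis and let X be its fractional conversion, so ξ = X.
Species balance: n_R = 1 − X; n_Q = X; n_N = X.
Total moles n_T = 1 + X.
Mole fractions y_i = n_i/n_T; K = p_Q p_N / (p_R) with p_i = y_i·P.
Setting this equal to 60.5 kPa and taking the physical root (0 < X < 1) gives X = 0.341.

X = 0.341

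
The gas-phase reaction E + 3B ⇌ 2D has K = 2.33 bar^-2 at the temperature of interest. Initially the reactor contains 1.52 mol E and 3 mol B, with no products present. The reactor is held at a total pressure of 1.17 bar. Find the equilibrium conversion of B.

X = 0.488

Let X = conversion of B (basis 3 mol B); extent of reaction ξ = X.
At extent ξ: n_E = 1.52 − X; n_B = 3 − 3X; n_D = 2X.
Summing: n_T = 4.52 − 2X.
Mole fractions y_i = n_i/n_T; K = p_D^2 / (p_E p_B^3) with p_i = y_i·P.
Equating to 2.33 bar^-2 and solving on 0 < X < 1: X = 0.488.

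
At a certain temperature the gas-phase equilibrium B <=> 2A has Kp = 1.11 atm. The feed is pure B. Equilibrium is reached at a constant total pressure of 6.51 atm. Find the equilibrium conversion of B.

X = 0.202

Basis: 1 mol B initially; let X = conversion of B. Extent ξ = X.
Species balance: n_B = 1 − X; n_A = 2X.
Summing: n_T = 1 + X.
With p_i = (n_i/n_T)P, Kp = p_A^2 / (p_B).
Equating to 1.11 atm and solving on 0 < X < 1: X = 0.202.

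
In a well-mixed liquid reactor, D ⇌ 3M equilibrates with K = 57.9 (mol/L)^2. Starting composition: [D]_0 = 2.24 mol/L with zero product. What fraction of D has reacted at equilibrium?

Let X = conversion of D; extent ξ = 2.24·X mol/L.
Concentrations: [D] = 2.24 − 2.24X; [M] = 6.72X.
K = [M]^3 / ([D]).
Equating to 57.9 (mol/L)^2: the physical root is X = 0.569.

X = 0.569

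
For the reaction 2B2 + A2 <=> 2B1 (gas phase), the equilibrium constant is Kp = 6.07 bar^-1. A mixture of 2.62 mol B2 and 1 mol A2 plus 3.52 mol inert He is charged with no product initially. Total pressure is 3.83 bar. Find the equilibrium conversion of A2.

X = 0.679

Let X = conversion of A2 (basis 1 mol A2); extent of reaction ξ = X.
At extent ξ: n_B2 = 2.62 − 2X; n_A2 = 1 − X; n_B1 = 2X; n_I = 3.52 (inert).
n_T = Σnᵢ = 7.14 − X.
y_i = n_i/n_T, p_i = y_i·P. Kp = p_B1^2 / (p_B2^2 p_A2).
Equating to 6.07 bar^-1 and solving on 0 < X < 1: X = 0.679.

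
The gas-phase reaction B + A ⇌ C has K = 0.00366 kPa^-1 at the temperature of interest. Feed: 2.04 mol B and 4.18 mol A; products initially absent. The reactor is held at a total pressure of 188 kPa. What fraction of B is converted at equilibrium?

X = 0.304

Take 2.04 mol B as basis and let X be its fractional conversion, so ξ = 2.04X.
Moles: n_B = 2.04 − 2.04X; n_A = 4.18 − 2.04X; n_C = 2.04X.
Total moles n_T = 6.22 − 2.04X.
With p_i = (n_i/n_T)P, K = p_C / (p_B p_A).
Setting this equal to 0.00366 kPa^-1 and taking the physical root (0 < X < 1) gives X = 0.304.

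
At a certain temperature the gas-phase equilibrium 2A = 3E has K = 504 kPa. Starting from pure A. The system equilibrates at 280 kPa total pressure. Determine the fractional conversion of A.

X = 0.530

Let X = conversion of A (basis 1 mol A); extent of reaction ξ = 0.5X.
At extent ξ: n_A = 1 − X; n_E = 1.5X.
Summing: n_T = 1 + 0.5X.
Mole fractions y_i = n_i/n_T; K = p_E^3 / (p_A^2) with p_i = y_i·P.
This yields a degree-3 equation in X; solving on (0,1), X = 0.530.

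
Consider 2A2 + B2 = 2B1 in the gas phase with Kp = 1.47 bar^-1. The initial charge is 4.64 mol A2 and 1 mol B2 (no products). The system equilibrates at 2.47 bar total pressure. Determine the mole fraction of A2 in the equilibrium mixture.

Take 1 mol B2 as basis and let X be its fractional conversion, so ξ = X.
At extent ξ: n_A2 = 4.64 − 2X; n_B2 = 1 − X; n_B1 = 2X.
Summing: n_T = 5.64 − X.
Mole fractions y_i = n_i/n_T; Kp = p_B1^2 / (p_A2^2 p_B2) with p_i = y_i·P.
Setting this equal to 1.47 bar^-1 and taking the physical root (0 < X < 1) gives X = 0.723.
Then n_A2 = 3.19, n_T = 4.92, so y_A2 = 0.650.

y_A2 = 0.650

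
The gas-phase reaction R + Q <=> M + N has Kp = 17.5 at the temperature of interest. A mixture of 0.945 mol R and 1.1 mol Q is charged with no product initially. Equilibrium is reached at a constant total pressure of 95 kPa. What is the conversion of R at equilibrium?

Take 0.945 mol R as basis and let X be its fractional conversion, so ξ = 0.945X.
At extent ξ: n_R = 0.945 − 0.945X; n_Q = 1.1 − 0.945X; n_M = 0.945X; n_N = 0.945X.
Since Δν = 0, n_T = 2.04 throughout.
Mole fractions y_i = n_i/n_T; Kp = p_M p_N / (p_R p_Q) with p_i = y_i·P.
This yields a degree-2 equation in X; solving on (0,1), X = 0.861.

X = 0.861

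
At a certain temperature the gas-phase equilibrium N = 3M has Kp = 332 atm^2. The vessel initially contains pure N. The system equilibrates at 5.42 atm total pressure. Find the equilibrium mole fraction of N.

y_N = 0.071

Take 1 mol N as basis and let X be its fractional conversion, so ξ = X.
Mole table: n_N = 1 − X; n_M = 3X.
Summing: n_T = 1 + 2X.
With p_i = (n_i/n_T)P, Kp = p_M^3 / (p_N).
Setting this equal to 332 atm^2 and taking the physical root (0 < X < 1) gives X = 0.814.
Then n_N = 0.186, n_T = 2.63, so y_N = 0.071.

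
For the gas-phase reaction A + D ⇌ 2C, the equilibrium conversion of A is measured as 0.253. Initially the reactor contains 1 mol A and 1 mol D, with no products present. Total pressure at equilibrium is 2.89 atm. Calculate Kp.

Let X = conversion of A (basis 1 mol A); extent of reaction ξ = X.
Moles: n_A = 1 − X; n_D = 1 − X; n_C = 2X.
Since Δν = 0, n_T = 2 throughout.
At X = 0.253: n_A = 0.747, n_D = 0.747, n_C = 0.506, n_T = 2.
p_i = (n_i/n_T)·P. Kp = p_C^2 / (p_A p_D) = 0.459.

Kp = 0.459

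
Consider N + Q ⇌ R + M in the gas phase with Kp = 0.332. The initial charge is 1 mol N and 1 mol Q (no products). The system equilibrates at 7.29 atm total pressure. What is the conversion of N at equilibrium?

X = 0.366

Let X = conversion of N (basis 1 mol N); extent of reaction ξ = X.
Mole table: n_N = 1 − X; n_Q = 1 − X; n_R = X; n_M = X.
Since Δν = 0, n_T = 2 throughout.
Mole fractions y_i = n_i/n_T; Kp = p_R p_M / (p_N p_Q) with p_i = y_i·P.
This yields a degree-2 equation in X; solving on (0,1), X = 0.366.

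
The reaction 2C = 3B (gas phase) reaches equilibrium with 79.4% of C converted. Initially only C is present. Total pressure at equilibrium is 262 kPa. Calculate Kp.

Kp = 7.47e+03 kPa

Take 1 mol C as basis and let X be its fractional conversion, so ξ = 0.5X.
At extent ξ: n_C = 1 − X; n_B = 1.5X.
Summing: n_T = 1 + 0.5X.
At X = 0.794: n_C = 0.206, n_B = 1.19, n_T = 1.4.
p_i = (n_i/n_T)·P. Kp = p_B^3 / (p_C^2) = 7.47e+03 kPa.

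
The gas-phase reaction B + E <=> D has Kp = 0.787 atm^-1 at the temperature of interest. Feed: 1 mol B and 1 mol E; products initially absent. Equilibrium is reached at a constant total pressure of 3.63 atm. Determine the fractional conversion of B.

X = 0.491

Take 1 mol B as basis and let X be its fractional conversion, so ξ = X.
Mole table: n_B = 1 − X; n_E = 1 − X; n_D = X.
Summing: n_T = 2 − X.
y_i = n_i/n_T, p_i = y_i·P. Kp = p_D / (p_B p_E).
Substituting and setting equal to 0.787 atm^-1 gives a polynomial in X; the root in (0,1) is X = 0.491.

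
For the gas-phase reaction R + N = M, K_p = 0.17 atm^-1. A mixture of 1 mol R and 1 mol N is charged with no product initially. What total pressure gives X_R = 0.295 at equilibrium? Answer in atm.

Let X = conversion of R (basis 1 mol R); extent of reaction ξ = X.
Moles: n_R = 1 − X; n_N = 1 − X; n_M = X.
n_T = Σnᵢ = 2 − X.
K_p = p_M / (p_R p_N) with p_i = (n_i/n_T)·P.
At X = 0.295: the mole-fraction product g(X) = Π y_i^ν_i = 1.012. Since K_p = g(X)·P^{-1}, P = (g/K_p)^(1/1) = (1.012/0.17)^(1/1) = 5.95 atm.

P = 5.95 atm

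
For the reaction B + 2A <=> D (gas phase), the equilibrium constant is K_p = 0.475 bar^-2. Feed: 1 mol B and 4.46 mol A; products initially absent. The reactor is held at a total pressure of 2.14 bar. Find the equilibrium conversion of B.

Let X = conversion of B (basis 1 mol B); extent of reaction ξ = X.
Moles: n_B = 1 − X; n_A = 4.46 − 2X; n_D = X.
Summing: n_T = 5.46 − 2X.
Mole fractions y_i = n_i/n_T; K_p = p_D / (p_B p_A^2) with p_i = y_i·P.
Substituting and setting equal to 0.475 bar^-2 gives a polynomial in X; the root in (0,1) is X = 0.563.

X = 0.563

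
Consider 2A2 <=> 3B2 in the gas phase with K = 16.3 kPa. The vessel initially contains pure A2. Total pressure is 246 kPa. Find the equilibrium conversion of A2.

Let X = conversion of A2 (basis 1 mol A2); extent of reaction ξ = 0.5X.
Mole table: n_A2 = 1 − X; n_B2 = 1.5X.
Total moles n_T = 1 + 0.5X.
Mole fractions y_i = n_i/n_T; K = p_B2^3 / (p_A2^2) with p_i = y_i·P.
Substituting and setting equal to 16.3 kPa gives a polynomial in X; the root in (0,1) is X = 0.234.

X = 0.234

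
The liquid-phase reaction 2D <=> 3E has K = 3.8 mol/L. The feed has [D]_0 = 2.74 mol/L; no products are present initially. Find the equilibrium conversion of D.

X = 0.480

Let X = conversion of D; extent ξ = 2.74X/2 mol/L.
Concentrations: [D] = 2.74 − 2.74X; [E] = 4.11X.
K = [E]^3 / ([D]^2).
This equals 3.8 at X = 0.480 (the root in 0 < X < 1).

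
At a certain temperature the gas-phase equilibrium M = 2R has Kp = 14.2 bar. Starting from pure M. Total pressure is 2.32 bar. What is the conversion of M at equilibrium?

Let X = conversion of M (basis 1 mol M); extent of reaction ξ = X.
Moles: n_M = 1 − X; n_R = 2X.
Summing: n_T = 1 + X.
Mole fractions y_i = n_i/n_T; Kp = p_R^2 / (p_M) with p_i = y_i·P.
Substituting and setting equal to 14.2 bar gives a polynomial in X; the root in (0,1) is X = 0.778.

X = 0.778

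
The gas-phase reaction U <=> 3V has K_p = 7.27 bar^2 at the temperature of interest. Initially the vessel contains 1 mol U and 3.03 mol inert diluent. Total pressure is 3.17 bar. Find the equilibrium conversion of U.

Take 1 mol U as basis and let X be its fractional conversion, so ξ = X.
Moles: n_U = 1 − X; n_V = 3X; n_I = 3.03 (inert).
Summing: n_T = 4.03 + 2X.
Mole fractions y_i = n_i/n_T; K_p = p_V^3 / (p_U) with p_i = y_i·P.
Substituting and setting equal to 7.27 bar^2 gives a polynomial in X; the root in (0,1) is X = 0.645.

X = 0.645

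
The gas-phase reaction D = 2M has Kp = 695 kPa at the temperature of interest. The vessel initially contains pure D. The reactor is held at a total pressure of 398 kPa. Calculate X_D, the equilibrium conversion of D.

X = 0.551

Basis: 1 mol D initially; let X = conversion of D. Extent ξ = X.
At extent ξ: n_D = 1 − X; n_M = 2X.
Summing: n_T = 1 + X.
With p_i = (n_i/n_T)P, Kp = p_M^2 / (p_D).
Substituting and setting equal to 695 kPa gives a polynomial in X; the root in (0,1) is X = 0.551.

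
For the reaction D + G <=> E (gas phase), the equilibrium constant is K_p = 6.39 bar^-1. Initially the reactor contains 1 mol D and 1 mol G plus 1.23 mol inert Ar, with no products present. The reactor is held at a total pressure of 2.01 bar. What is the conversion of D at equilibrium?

X = 0.641

Take 1 mol D as basis and let X be its fractional conversion, so ξ = X.
At extent ξ: n_D = 1 − X; n_G = 1 − X; n_E = X; n_I = 1.23 (inert).
Summing: n_T = 3.23 − X.
Mole fractions y_i = n_i/n_T; K_p = p_E / (p_D p_G) with p_i = y_i·P.
Equating to 6.39 bar^-1 and solving on 0 < X < 1: X = 0.641.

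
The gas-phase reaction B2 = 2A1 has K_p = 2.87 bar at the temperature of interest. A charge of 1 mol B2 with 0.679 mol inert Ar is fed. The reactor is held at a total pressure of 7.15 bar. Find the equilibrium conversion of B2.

Basis: 1 mol B2 initially; let X = conversion of B2. Extent ξ = X.
Moles: n_B2 = 1 − X; n_A1 = 2X; n_I = 0.679 (inert).
Total moles n_T = 1.68 + X.
y_i = n_i/n_T, p_i = y_i·P. K_p = p_A1^2 / (p_B2).
Equating to 2.87 bar and solving on 0 < X < 1: X = 0.362.

X = 0.362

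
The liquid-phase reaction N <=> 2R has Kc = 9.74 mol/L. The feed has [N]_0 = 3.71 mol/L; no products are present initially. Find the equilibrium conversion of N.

Let X = conversion of N; extent ξ = 3.71·X mol/L.
Concentrations: [N] = 3.71 − 3.71X; [R] = 7.42X.
Kc = [R]^2 / ([N]).
This equals 9.74 at X = 0.546 (the root in 0 < X < 1).

X = 0.546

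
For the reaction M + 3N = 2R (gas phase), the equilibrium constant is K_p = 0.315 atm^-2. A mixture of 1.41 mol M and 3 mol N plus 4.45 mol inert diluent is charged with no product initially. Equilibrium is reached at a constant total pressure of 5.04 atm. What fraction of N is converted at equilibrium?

Basis: 3 mol N initially; let X = conversion of N. Extent ξ = X.
Mole table: n_M = 1.41 − X; n_N = 3 − 3X; n_R = 2X; n_I = 4.45 (inert).
Summing: n_T = 8.86 − 2X.
With p_i = (n_i/n_T)P, K_p = p_R^2 / (p_M p_N^3).
Substituting and setting equal to 0.315 atm^-2 gives a polynomial in X; the root in (0,1) is X = 0.412.

X = 0.412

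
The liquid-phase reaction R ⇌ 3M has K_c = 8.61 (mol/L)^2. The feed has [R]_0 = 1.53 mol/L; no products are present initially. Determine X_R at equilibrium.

X = 0.427

Let X = conversion of R; extent ξ = 1.53·X mol/L.
Concentrations: [R] = 1.53 − 1.53X; [M] = 4.59X.
K_c = [M]^3 / ([R]).
Equating to 8.61 (mol/L)^2: the physical root is X = 0.427.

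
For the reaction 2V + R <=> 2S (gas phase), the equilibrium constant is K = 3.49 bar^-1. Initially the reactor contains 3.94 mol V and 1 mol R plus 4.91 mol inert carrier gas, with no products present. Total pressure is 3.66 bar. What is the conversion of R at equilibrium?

Let X = conversion of R (basis 1 mol R); extent of reaction ξ = X.
Species balance: n_V = 3.94 − 2X; n_R = 1 − X; n_S = 2X; n_I = 4.91 (inert).
Summing: n_T = 9.85 − X.
y_i = n_i/n_T, p_i = y_i·P. K = p_S^2 / (p_V^2 p_R).
Equating to 3.49 bar^-1 and solving on 0 < X < 1: X = 0.741.

X = 0.741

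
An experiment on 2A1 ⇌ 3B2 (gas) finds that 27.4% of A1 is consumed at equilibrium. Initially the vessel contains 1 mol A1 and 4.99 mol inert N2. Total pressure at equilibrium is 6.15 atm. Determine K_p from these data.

Let X = conversion of A1 (basis 1 mol A1); extent of reaction ξ = 0.5X.
Mole table: n_A1 = 1 − X; n_B2 = 1.5X; n_I = 4.99 (inert).
Summing: n_T = 5.99 + 0.5X.
At X = 0.274: n_A1 = 0.726, n_B2 = 0.411, n_T = 6.13.
p_i = (n_i/n_T)·P. K_p = p_B2^3 / (p_A1^2) = 0.132 atm.

K_p = 0.132 atm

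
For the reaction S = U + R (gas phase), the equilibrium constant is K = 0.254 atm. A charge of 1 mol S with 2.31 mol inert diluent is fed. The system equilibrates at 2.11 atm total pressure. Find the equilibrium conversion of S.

X = 0.485

Take 1 mol S as basis and let X be its fractional conversion, so ξ = X.
Species balance: n_S = 1 − X; n_U = X; n_R = X; n_I = 2.31 (inert).
n_T = Σnᵢ = 3.31 + X.
Mole fractions y_i = n_i/n_T; K = p_U p_R / (p_S) with p_i = y_i·P.
This yields a degree-2 equation in X; solving on (0,1), X = 0.485.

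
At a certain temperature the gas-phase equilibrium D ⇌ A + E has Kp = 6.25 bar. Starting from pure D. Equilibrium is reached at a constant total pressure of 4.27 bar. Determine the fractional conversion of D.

X = 0.771

Take 1 mol D as basis and let X be its fractional conversion, so ξ = X.
Mole table: n_D = 1 − X; n_A = X; n_E = X.
Summing: n_T = 1 + X.
With p_i = (n_i/n_T)P, Kp = p_A p_E / (p_D).
Equating to 6.25 bar and solving on 0 < X < 1: X = 0.771.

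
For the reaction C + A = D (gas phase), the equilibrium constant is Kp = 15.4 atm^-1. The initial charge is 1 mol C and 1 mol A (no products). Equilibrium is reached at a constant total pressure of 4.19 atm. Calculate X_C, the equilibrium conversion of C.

Take 1 mol C as basis and let X be its fractional conversion, so ξ = X.
Mole table: n_C = 1 − X; n_A = 1 − X; n_D = X.
Total moles n_T = 2 − X.
y_i = n_i/n_T, p_i = y_i·P. Kp = p_D / (p_C p_A).
This yields a degree-2 equation in X; solving on (0,1), X = 0.876.

X = 0.876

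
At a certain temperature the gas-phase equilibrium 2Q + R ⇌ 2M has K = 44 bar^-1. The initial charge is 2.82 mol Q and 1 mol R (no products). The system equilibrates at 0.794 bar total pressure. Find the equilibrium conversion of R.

X = 0.827

Take 1 mol R as basis and let X be its fractional conversion, so ξ = X.
Species balance: n_Q = 2.82 − 2X; n_R = 1 − X; n_M = 2X.
Summing: n_T = 3.82 − X.
With p_i = (n_i/n_T)P, K = p_M^2 / (p_Q^2 p_R).
Substituting and setting equal to 44 bar^-1 gives a polynomial in X; the root in (0,1) is X = 0.827.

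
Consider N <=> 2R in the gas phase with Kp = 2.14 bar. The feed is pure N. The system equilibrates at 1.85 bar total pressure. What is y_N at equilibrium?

y_N = 0.357

Basis: 1 mol N initially; let X = conversion of N. Extent ξ = X.
Moles: n_N = 1 − X; n_R = 2X.
Summing: n_T = 1 + X.
Mole fractions y_i = n_i/n_T; Kp = p_R^2 / (p_N) with p_i = y_i·P.
Equating to 2.14 bar and solving on 0 < X < 1: X = 0.474.
Then n_N = 0.526, n_T = 1.47, so y_N = 0.357.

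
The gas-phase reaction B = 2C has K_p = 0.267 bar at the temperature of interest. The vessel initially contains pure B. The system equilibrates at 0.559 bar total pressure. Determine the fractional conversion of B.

X = 0.327

Take 1 mol B as basis and let X be its fractional conversion, so ξ = X.
Mole table: n_B = 1 − X; n_C = 2X.
Total moles n_T = 1 + X.
With p_i = (n_i/n_T)P, K_p = p_C^2 / (p_B).
This yields a degree-2 equation in X; solving on (0,1), X = 0.327.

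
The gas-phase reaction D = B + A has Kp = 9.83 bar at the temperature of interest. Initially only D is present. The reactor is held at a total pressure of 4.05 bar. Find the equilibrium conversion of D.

X = 0.842

Basis: 1 mol D initially; let X = conversion of D. Extent ξ = X.
Mole table: n_D = 1 − X; n_B = X; n_A = X.
n_T = Σnᵢ = 1 + X.
With p_i = (n_i/n_T)P, Kp = p_B p_A / (p_D).
This yields a degree-2 equation in X; solving on (0,1), X = 0.842.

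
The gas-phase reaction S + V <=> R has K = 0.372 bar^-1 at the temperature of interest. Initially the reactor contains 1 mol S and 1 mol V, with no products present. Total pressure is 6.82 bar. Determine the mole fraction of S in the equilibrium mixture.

Take 1 mol S as basis and let X be its fractional conversion, so ξ = X.
Species balance: n_S = 1 − X; n_V = 1 − X; n_R = X.
n_T = Σnᵢ = 2 − X.
With p_i = (n_i/n_T)P, K = p_R / (p_S p_V).
Setting this equal to 0.372 bar^-1 and taking the physical root (0 < X < 1) gives X = 0.468.
Then n_S = 0.532, n_T = 1.53, so y_S = 0.347.

y_S = 0.347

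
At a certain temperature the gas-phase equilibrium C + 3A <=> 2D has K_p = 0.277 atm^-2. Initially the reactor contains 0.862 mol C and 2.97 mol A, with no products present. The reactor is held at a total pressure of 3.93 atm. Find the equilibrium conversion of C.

X = 0.530

Let X = conversion of C (basis 0.862 mol C); extent of reaction ξ = 0.862X.
Mole table: n_C = 0.862 − 0.862X; n_A = 2.97 − 2.59X; n_D = 1.72X.
n_T = Σnᵢ = 3.83 − 1.72X.
Mole fractions y_i = n_i/n_T; K_p = p_D^2 / (p_C p_A^3) with p_i = y_i·P.
This yields a degree-4 equation in X; solving on (0,1), X = 0.530.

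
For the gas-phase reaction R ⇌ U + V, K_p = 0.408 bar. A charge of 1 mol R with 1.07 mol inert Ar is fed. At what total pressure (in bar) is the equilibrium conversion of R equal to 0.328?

P = 6.11 bar

Let X = conversion of R (basis 1 mol R); extent of reaction ξ = X.
Mole table: n_R = 1 − X; n_U = X; n_V = X; n_I = 1.07 (inert).
n_T = Σnᵢ = 2.07 + X.
K_p = p_U p_V / (p_R) with p_i = (n_i/n_T)·P.
At X = 0.328: the mole-fraction product g(X) = Π y_i^ν_i = 0.06676. Since K_p = g(X)·P^{1}, P = (K_p/g)^(1/1) = (0.408/0.06676)^(1/1) = 6.11 bar.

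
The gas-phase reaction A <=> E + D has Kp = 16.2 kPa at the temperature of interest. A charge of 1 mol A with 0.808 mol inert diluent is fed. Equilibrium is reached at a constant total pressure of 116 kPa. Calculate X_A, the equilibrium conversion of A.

X = 0.424

Take 1 mol A as basis and let X be its fractional conversion, so ξ = X.
Moles: n_A = 1 − X; n_E = X; n_D = X; n_I = 0.808 (inert).
n_T = Σnᵢ = 1.81 + X.
With p_i = (n_i/n_T)P, Kp = p_E p_D / (p_A).
Substituting and setting equal to 16.2 kPa gives a polynomial in X; the root in (0,1) is X = 0.424.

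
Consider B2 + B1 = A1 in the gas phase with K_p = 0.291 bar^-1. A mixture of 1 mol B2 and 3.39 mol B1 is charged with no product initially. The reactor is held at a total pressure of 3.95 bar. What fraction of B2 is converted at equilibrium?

X = 0.461

Take 1 mol B2 as basis and let X be its fractional conversion, so ξ = X.
At extent ξ: n_B2 = 1 − X; n_B1 = 3.39 − X; n_A1 = X.
Summing: n_T = 4.39 − X.
With p_i = (n_i/n_T)P, K_p = p_A1 / (p_B2 p_B1).
Equating to 0.291 bar^-1 and solving on 0 < X < 1: X = 0.461.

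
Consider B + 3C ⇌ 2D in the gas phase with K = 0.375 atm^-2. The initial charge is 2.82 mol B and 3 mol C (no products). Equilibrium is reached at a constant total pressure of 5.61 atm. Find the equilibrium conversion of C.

X = 0.636

Let X = conversion of C (basis 3 mol C); extent of reaction ξ = X.
At extent ξ: n_B = 2.82 − X; n_C = 3 − 3X; n_D = 2X.
Summing: n_T = 5.82 − 2X.
Mole fractions y_i = n_i/n_T; K = p_D^2 / (p_B p_C^3) with p_i = y_i·P.
Setting this equal to 0.375 atm^-2 and taking the physical root (0 < X < 1) gives X = 0.636.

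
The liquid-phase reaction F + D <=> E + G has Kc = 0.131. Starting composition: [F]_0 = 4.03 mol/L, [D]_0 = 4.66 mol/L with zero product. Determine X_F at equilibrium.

X = 0.285

Let X = conversion of F; extent ξ = 4.03·X mol/L.
Concentrations: [F] = 4.03 − 4.03X; [D] = 4.66 − 4.03X; [E] = 4.03X; [G] = 4.03X.
Kc = [E] [G] / ([F] [D]).
This equals 0.131 at X = 0.285 (the root in 0 < X < 1).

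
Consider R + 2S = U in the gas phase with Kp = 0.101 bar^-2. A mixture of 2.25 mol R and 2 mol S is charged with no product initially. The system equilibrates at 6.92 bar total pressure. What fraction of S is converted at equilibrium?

X = 0.585

Basis: 2 mol S initially; let X = conversion of S. Extent ξ = X.
Moles: n_R = 2.25 − X; n_S = 2 − 2X; n_U = X.
Total moles n_T = 4.25 − 2X.
y_i = n_i/n_T, p_i = y_i·P. Kp = p_U / (p_R p_S^2).
Equating to 0.101 bar^-2 and solving on 0 < X < 1: X = 0.585.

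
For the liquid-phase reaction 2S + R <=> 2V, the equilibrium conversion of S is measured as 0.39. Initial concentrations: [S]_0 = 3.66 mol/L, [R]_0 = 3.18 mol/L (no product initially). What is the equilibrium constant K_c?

K_c = 0.166 L/mol

Let X = conversion of S.
Concentrations: [S] = 3.66 − 3.66X; [R] = 3.18 − 1.83X; [V] = 3.66X.
At X = 0.39: [S] = 2.23, [R] = 2.47, [V] = 1.43.
K_c = [V]^2 / ([S]^2 [R]) = 0.166 L/mol.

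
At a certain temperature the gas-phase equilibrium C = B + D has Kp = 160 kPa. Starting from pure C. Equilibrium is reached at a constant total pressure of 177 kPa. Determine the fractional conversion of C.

Let X = conversion of C (basis 1 mol C); extent of reaction ξ = X.
Moles: n_C = 1 − X; n_B = X; n_D = X.
Total moles n_T = 1 + X.
y_i = n_i/n_T, p_i = y_i·P. Kp = p_B p_D / (p_C).
Equating to 160 kPa and solving on 0 < X < 1: X = 0.689.

X = 0.689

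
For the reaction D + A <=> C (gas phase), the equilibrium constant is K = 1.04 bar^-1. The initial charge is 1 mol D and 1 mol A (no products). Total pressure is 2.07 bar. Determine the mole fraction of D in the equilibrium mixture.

Take 1 mol D as basis and let X be its fractional conversion, so ξ = X.
Species balance: n_D = 1 − X; n_A = 1 − X; n_C = X.
Total moles n_T = 2 − X.
y_i = n_i/n_T, p_i = y_i·P. K = p_C / (p_D p_A).
This yields a degree-2 equation in X; solving on (0,1), X = 0.437.
Then n_D = 0.563, n_T = 1.56, so y_D = 0.360.

y_D = 0.360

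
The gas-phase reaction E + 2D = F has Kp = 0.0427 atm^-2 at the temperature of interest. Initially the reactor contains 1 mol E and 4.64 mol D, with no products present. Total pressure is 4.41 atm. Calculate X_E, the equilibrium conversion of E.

Basis: 1 mol E initially; let X = conversion of E. Extent ξ = X.
Species balance: n_E = 1 − X; n_D = 4.64 − 2X; n_F = X.
Summing: n_T = 5.64 − 2X.
Mole fractions y_i = n_i/n_T; Kp = p_F / (p_E p_D^2) with p_i = y_i·P.
Setting this equal to 0.0427 atm^-2 and taking the physical root (0 < X < 1) gives X = 0.346.

X = 0.346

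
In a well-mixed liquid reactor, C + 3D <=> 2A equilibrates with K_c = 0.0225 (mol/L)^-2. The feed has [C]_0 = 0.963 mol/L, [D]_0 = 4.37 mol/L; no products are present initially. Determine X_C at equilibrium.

X = 0.367

Let X = conversion of C; extent ξ = 0.963·X mol/L.
Concentrations: [C] = 0.963 − 0.963X; [D] = 4.37 − 2.89X; [A] = 1.93X.
K_c = [A]^2 / ([C] [D]^3).
This equals 0.0225 at X = 0.367 (the root in 0 < X < 1).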